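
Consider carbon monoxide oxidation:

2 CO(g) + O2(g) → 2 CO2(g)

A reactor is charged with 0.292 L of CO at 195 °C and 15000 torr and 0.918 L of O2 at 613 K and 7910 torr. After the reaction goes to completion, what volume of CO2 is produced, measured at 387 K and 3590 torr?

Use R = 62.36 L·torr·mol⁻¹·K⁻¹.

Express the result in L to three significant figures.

1.01 L

n(CO) = PV/RT = (15000 × 0.292) / (62.36 × 468.15) = 0.1500 mol
n(O2) = PV/RT = (7910 × 0.918) / (62.36 × 613) = 0.1900 mol
For 0.1500 mol CO, stoichiometry requires (1/2) × 0.1500 = 0.07500 mol O2; 0.1900 mol is available, so CO is limiting.
n(CO2) = (2/2) × 0.1500 = 0.1500 mol
V(CO2) = nRT/P = 0.1500 × 62.36 × 387 / 3590 = 1.008 L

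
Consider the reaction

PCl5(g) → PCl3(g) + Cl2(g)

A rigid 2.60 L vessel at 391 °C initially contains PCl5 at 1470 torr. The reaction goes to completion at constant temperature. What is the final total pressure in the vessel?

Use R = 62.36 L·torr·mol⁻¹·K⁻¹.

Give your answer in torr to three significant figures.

2940 torr

Rigid vessel, constant T ⇒ P scales with total gas moles (1 → 2).
P_final = (2/1) × 1470 = 2940 torr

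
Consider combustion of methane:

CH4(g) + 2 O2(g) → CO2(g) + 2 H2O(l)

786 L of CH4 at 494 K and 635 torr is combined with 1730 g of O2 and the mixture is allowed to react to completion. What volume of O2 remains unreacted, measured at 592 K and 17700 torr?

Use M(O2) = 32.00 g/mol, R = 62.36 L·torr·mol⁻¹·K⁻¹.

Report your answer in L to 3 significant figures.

n(CH4) = PV/RT = (635 × 786) / (62.36 × 494) = 16.20 mol
n(O2) = 1730 / 32.00 = 54.06 mol
For 16.20 mol CH4, stoichiometry requires (2/1) × 16.20 = 32.40 mol O2; 54.06 mol is available, so CH4 is limiting.
n(O2) consumed = (2/1) × 16.20 = 32.40 mol; remaining = 54.06 − 32.40 = 21.66 mol
V(O2) = nRT/P = 21.66 × 62.36 × 592 / 17700 = 45.18 L

45.2 L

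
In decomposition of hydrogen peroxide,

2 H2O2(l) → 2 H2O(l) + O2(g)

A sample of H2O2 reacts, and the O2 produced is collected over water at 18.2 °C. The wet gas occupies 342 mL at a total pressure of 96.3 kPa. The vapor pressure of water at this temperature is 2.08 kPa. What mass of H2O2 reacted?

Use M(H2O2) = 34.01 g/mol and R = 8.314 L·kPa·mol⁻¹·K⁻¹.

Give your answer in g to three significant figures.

0.905 g

P(O2) = 96.3 − 2.08 = 94.22 kPa
n(O2) = PV/RT = (94.22 × 0.3420) / (8.314 × 291.35) = 0.01330 mol
n(H2O2) = (2/1) × 0.01330 = 0.02660 mol
m(H2O2) = 0.02660 × 34.01 = 0.9047 g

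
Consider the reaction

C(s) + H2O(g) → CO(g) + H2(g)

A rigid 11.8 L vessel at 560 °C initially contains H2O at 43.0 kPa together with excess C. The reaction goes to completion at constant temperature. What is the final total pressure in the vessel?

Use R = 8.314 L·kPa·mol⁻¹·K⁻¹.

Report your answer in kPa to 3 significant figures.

At constant T and V, P ∝ n(gas): 1 mol gas → 2 mol gas.
P_final = (2/1) × 43.0 = 86.00 kPa

86.0 kPa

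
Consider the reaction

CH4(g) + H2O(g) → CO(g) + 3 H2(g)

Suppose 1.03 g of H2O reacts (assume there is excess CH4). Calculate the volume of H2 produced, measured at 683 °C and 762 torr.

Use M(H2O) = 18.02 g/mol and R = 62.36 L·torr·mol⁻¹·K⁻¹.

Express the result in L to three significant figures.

n(H2O) = 1.030 / 18.02 = 0.05716 mol
n(H2) = (3/1) × 0.05716 = 0.1715 mol
V = nRT/P = 0.1715 × 62.36 × 956.15 / 762 = 13.42 L

13.4 L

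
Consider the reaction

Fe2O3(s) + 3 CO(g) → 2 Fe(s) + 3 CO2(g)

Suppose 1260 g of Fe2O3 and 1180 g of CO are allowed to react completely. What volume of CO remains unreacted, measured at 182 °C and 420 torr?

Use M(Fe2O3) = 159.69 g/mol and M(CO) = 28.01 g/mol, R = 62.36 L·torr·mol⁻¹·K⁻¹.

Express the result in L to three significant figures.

n(Fe2O3) = 1260 / 159.69 = 7.890 mol
n(CO) = 1180 / 28.01 = 42.13 mol
For 7.890 mol Fe2O3, stoichiometry requires (3/1) × 7.890 = 23.67 mol CO; 42.13 mol is available, so Fe2O3 is limiting.
n(CO) consumed = (3/1) × 7.890 = 23.67 mol; remaining = 42.13 − 23.67 = 18.46 mol
V(CO) = nRT/P = 18.46 × 62.36 × 455.15 / 420 = 1248 L

1250 L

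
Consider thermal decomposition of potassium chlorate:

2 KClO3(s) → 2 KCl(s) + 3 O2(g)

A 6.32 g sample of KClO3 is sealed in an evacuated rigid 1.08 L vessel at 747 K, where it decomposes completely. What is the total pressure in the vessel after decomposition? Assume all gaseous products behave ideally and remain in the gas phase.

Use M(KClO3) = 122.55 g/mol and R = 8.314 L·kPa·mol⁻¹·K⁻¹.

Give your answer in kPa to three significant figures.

n(KClO3) = 6.32 / 122.55 = 0.05157 mol
n(gas produced) = (3/2) × 0.05157 = 0.07735 mol
P = nRT/V = 0.07735 × 8.314 × 747 / 1.08 = 444.8 kPa

445 kPa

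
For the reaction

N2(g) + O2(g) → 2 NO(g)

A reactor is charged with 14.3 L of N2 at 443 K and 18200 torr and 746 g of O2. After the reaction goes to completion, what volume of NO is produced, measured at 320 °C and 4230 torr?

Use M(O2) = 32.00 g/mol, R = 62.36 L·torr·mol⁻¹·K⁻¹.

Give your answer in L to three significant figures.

165 L

n(N2) = PV/RT = (18200 × 14.3) / (62.36 × 443) = 9.421 mol
n(O2) = 746 / 32.00 = 23.31 mol
For 9.421 mol N2, stoichiometry requires (1/1) × 9.421 = 9.421 mol O2; 23.31 mol is available, so N2 is limiting.
n(NO) = (2/1) × 9.421 = 18.84 mol
V(NO) = nRT/P = 18.84 × 62.36 × 593.15 / 4230 = 164.7 L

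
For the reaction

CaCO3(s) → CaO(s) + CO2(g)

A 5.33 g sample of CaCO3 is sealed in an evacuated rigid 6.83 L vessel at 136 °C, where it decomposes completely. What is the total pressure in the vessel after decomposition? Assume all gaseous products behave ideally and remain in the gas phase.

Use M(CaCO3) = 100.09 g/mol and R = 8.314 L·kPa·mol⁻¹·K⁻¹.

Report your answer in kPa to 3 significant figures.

n(CaCO3) = 5.33 / 100.09 = 0.05325 mol
n(gas produced) = (1/1) × 0.05325 = 0.05325 mol
P = nRT/V = 0.05325 × 8.314 × 409.15 / 6.83 = 26.52 kPa

26.5 kPa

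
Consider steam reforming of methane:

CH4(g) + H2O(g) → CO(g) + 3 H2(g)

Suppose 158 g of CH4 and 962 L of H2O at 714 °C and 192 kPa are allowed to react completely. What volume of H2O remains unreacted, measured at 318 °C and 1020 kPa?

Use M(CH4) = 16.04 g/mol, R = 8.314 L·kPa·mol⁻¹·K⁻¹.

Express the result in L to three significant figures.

n(CH4) = 158 / 16.04 = 9.850 mol
n(H2O) = PV/RT = (192 × 962) / (8.314 × 987.15) = 22.51 mol
For 9.850 mol CH4, stoichiometry requires (1/1) × 9.850 = 9.850 mol H2O; 22.51 mol is available, so CH4 is limiting.
n(H2O) consumed = (1/1) × 9.850 = 9.850 mol; remaining = 22.51 − 9.850 = 12.66 mol
V(H2O) = nRT/P = 12.66 × 8.314 × 591.15 / 1020 = 61.00 L

61.0 L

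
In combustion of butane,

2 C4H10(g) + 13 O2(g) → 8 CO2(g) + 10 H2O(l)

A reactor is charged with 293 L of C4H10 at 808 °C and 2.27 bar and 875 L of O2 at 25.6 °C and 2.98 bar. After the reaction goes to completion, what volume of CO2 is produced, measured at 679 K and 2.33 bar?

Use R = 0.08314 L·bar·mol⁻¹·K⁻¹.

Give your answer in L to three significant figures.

n(C4H10) = PV/RT = (2.27 × 293) / (0.08314 × 1081.15) = 7.399 mol
n(O2) = PV/RT = (2.98 × 875) / (0.08314 × 298.75) = 105.0 mol
For 7.399 mol C4H10, stoichiometry requires (13/2) × 7.399 = 48.09 mol O2; 105.0 mol is available, so C4H10 is limiting.
n(CO2) = (8/2) × 7.399 = 29.60 mol
V(CO2) = nRT/P = 29.60 × 0.08314 × 679 / 2.33 = 717.2 L

717 L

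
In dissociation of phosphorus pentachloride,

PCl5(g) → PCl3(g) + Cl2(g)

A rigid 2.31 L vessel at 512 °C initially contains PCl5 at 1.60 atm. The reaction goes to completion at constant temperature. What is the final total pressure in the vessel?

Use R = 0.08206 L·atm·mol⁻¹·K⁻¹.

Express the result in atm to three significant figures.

At constant T and V, P ∝ n(gas): 1 mol gas → 2 mol gas.
P_final = (2/1) × 1.60 = 3.200 atm

3.20 atm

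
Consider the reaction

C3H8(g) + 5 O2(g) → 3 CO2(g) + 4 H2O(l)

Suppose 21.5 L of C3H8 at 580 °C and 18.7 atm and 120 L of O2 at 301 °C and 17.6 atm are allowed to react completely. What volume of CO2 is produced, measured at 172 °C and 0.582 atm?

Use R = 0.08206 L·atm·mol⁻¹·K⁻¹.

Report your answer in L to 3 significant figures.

n(C3H8) = PV/RT = (18.7 × 21.5) / (0.08206 × 853.15) = 5.743 mol
n(O2) = PV/RT = (17.6 × 120) / (0.08206 × 574.15) = 44.83 mol
For 5.743 mol C3H8, stoichiometry requires (5/1) × 5.743 = 28.72 mol O2; 44.83 mol is available, so C3H8 is limiting.
n(CO2) = (3/1) × 5.743 = 17.23 mol
V(CO2) = nRT/P = 17.23 × 0.08206 × 445.15 / 0.582 = 1081 L

1080 L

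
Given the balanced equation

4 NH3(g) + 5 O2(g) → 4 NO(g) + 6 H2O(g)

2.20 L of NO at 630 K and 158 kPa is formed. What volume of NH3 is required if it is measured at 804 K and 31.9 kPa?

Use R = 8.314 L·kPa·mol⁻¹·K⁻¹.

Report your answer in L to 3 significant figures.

n(NO) = PV/RT = (158 × 2.20) / (8.314 × 630) = 0.06636 mol
n(NH3) = (4/4) × 0.06636 = 0.06636 mol
V = nRT/P = 0.06636 × 8.314 × 804 / 31.9 = 13.91 L

13.9 L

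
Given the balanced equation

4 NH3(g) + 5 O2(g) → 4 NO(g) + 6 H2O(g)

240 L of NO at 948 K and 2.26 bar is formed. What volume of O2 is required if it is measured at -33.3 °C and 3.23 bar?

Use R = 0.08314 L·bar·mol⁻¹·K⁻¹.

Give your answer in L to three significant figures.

n(NO) = PV/RT = (2.26 × 240) / (0.08314 × 948) = 6.882 mol
n(O2) = (5/4) × 6.882 = 8.602 mol
V = nRT/P = 8.602 × 0.08314 × 239.85 / 3.23 = 53.11 L

53.1 L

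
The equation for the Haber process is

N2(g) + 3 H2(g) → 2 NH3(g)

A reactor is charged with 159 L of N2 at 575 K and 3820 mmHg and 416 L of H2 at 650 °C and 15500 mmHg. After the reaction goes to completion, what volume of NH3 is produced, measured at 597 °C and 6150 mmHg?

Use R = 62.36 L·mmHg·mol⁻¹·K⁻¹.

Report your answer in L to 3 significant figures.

n(N2) = PV/RT = (3820 × 159) / (62.36 × 575) = 16.94 mol
n(H2) = PV/RT = (15500 × 416) / (62.36 × 923.15) = 112.0 mol
For 16.94 mol N2, stoichiometry requires (3/1) × 16.94 = 50.82 mol H2; 112.0 mol is available, so N2 is limiting.
n(NH3) = (2/1) × 16.94 = 33.88 mol
V(NH3) = nRT/P = 33.88 × 62.36 × 870.15 / 6150 = 298.9 L

299 L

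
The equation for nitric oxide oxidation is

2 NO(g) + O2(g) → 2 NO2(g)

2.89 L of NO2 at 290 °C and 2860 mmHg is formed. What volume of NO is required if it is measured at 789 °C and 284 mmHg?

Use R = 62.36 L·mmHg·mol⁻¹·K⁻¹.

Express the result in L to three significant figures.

n(NO2) = PV/RT = (2860 × 2.89) / (62.36 × 563.15) = 0.2354 mol
n(NO) = (2/2) × 0.2354 = 0.2354 mol
V = nRT/P = 0.2354 × 62.36 × 1062.15 / 284 = 54.90 L

54.9 L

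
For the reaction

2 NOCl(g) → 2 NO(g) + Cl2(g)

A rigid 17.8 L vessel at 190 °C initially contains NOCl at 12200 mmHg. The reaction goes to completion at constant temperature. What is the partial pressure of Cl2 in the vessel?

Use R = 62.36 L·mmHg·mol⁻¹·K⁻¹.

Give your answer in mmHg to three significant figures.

n(NOCl)₀ = PV/RT = (12200 × 17.8) / (62.36 × 463.15) = 7.519 mol
n(Cl2) = (1/2) × 7.519 = 3.760 mol
P(Cl2) = nRT/V = 3.760 × 62.36 × 463.15 / 17.8 = 6101 mmHg

6100 mmHg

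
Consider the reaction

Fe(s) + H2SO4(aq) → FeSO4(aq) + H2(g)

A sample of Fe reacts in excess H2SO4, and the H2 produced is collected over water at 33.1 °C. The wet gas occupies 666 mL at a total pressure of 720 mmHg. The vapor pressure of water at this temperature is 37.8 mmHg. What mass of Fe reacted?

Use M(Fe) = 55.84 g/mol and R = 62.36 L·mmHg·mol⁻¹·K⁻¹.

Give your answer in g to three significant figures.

1.33 g

P(H2) = 720 − 37.8 = 682.2 mmHg
n(H2) = PV/RT = (682.2 × 0.6660) / (62.36 × 306.25) = 0.02379 mol
n(Fe) = (1/1) × 0.02379 = 0.02379 mol
m(Fe) = 0.02379 × 55.84 = 1.328 g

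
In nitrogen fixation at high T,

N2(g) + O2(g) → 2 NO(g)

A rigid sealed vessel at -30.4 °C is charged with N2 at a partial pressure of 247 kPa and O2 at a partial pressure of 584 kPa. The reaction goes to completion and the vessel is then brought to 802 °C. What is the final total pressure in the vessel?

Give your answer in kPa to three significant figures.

3680 kPa

With V and T fixed, P_i ∝ n_i, so the mole ratios apply directly to partial pressures at -30.4 °C.
P(O2) required for 247 kPa of N2 = (1/1) × 247 = 247.0 kPa; available 584 kPa, so N2 is limiting.
P(O2) remaining = 584 − (1/1) × 247 = 337.0 kPa
P(gaseous products) = (2)/1 × 247 = 494.0 kPa
P_total at -30.4 °C = 337.0 + 494.0 = 831.0 kPa
Scaling to 802 °C: P = 831.0 × 1075.15/242.75 = 3681 kPa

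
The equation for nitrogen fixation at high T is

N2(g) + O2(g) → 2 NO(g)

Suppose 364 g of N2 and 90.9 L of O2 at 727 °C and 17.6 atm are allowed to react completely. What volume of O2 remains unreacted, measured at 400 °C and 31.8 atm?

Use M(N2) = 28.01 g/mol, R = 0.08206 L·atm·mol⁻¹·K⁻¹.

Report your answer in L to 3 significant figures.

n(N2) = 364 / 28.01 = 13.00 mol
n(O2) = PV/RT = (17.6 × 90.9) / (0.08206 × 1000.15) = 19.49 mol
For 13.00 mol N2, stoichiometry requires (1/1) × 13.00 = 13.00 mol O2; 19.49 mol is available, so N2 is limiting.
n(O2) consumed = (1/1) × 13.00 = 13.00 mol; remaining = 19.49 − 13.00 = 6.490 mol
V(O2) = nRT/P = 6.490 × 0.08206 × 673.15 / 31.8 = 11.27 L

11.3 L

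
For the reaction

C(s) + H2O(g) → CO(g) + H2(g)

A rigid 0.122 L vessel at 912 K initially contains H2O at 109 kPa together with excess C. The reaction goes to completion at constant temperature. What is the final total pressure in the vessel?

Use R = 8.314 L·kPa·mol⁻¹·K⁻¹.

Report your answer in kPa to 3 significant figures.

218 kPa

Since T and V are fixed, P_final/P_initial = n_final/n_initial = 2/1.
P_final = (2/1) × 109 = 218.0 kPa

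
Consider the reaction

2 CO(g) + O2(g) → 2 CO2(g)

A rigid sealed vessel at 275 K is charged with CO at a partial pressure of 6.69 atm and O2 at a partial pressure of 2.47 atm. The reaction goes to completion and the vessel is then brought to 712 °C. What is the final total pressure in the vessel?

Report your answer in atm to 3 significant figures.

Because the vessel is rigid and T is held at 275 K, work the stoichiometry in partial pressures (P_i = n_iRT/V).
P(O2) required for 6.69 atm of CO = (1/2) × 6.69 = 3.345 atm; available 2.47 atm, so O2 is limiting.
P(CO) remaining = 6.69 − (2/1) × 2.47 = 1.750 atm
P(gaseous products) = (2)/1 × 2.47 = 4.940 atm
P_total at 275 K = 1.750 + 4.940 = 6.690 atm
Scaling to 712 °C: P = 6.690 × 985.15/275 = 23.97 atm

24.0 atm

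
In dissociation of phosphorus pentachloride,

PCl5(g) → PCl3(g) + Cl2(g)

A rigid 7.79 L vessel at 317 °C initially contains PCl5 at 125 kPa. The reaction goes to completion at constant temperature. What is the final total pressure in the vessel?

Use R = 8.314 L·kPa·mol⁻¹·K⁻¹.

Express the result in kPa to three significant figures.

Since T and V are fixed, P_final/P_initial = n_final/n_initial = 2/1.
P_final = (2/1) × 125 = 250.0 kPa

250 kPa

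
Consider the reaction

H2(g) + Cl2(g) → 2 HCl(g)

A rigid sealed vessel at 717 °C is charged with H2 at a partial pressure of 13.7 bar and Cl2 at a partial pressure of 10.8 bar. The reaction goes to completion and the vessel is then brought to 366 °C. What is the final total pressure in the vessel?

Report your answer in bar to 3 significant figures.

Because the vessel is rigid and T is held at 717 °C, work the stoichiometry in partial pressures (P_i = n_iRT/V).
P(Cl2) required for 13.7 bar of H2 = (1/1) × 13.7 = 13.70 bar; available 10.8 bar, so Cl2 is limiting.
P(H2) remaining = 13.7 − (1/1) × 10.8 = 2.900 bar
P(gaseous products) = (2)/1 × 10.8 = 21.60 bar
P_total at 717 °C = 2.900 + 21.60 = 24.50 bar
Scaling to 366 °C: P = 24.50 × 639.15/990.15 = 15.81 bar

15.8 bar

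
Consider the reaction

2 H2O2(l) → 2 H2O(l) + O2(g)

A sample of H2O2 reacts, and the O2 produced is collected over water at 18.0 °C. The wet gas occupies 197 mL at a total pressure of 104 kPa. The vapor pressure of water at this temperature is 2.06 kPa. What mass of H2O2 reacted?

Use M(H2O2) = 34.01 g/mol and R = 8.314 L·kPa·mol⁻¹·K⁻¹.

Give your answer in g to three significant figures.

P(O2) = 104 − 2.06 = 101.9 kPa
n(O2) = PV/RT = (101.9 × 0.1970) / (8.314 × 291.15) = 0.008293 mol
n(H2O2) = (2/1) × 0.008293 = 0.01659 mol
m(H2O2) = 0.01659 × 34.01 = 0.5642 g

0.564 g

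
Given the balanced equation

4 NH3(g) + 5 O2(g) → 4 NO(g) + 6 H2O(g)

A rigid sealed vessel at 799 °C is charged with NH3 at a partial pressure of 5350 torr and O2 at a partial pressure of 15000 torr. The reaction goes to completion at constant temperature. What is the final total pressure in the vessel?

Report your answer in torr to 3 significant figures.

Because the vessel is rigid and T is held at 799 °C, work the stoichiometry in partial pressures (P_i = n_iRT/V).
P(O2) required for 5350 torr of NH3 = (5/4) × 5350 = 6688 torr; available 15000 torr, so NH3 is limiting.
P(O2) remaining = 15000 − (5/4) × 5350 = 8312 torr
P(gaseous products) = (4+6)/4 × 5350 = 13380 torr
P_total at 799 °C = 8312 + 13380 = 21690 torr

21700 torr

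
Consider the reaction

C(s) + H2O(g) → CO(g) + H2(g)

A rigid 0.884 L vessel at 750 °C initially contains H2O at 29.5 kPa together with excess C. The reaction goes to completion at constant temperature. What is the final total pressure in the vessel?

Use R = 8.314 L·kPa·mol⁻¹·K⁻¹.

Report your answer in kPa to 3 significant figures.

59.0 kPa

Since T and V are fixed, P_final/P_initial = n_final/n_initial = 2/1.
P_final = (2/1) × 29.5 = 59.00 kPa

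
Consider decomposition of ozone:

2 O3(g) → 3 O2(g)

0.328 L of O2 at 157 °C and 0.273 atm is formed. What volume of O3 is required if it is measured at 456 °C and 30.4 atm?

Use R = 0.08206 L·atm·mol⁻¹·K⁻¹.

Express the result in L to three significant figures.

n(O2) = PV/RT = (0.273 × 0.328) / (0.08206 × 430.15) = 0.002537 mol
n(O3) = (2/3) × 0.002537 = 0.001691 mol
V = nRT/P = 0.001691 × 0.08206 × 729.15 / 30.4 = 0.003328 L

0.00333 L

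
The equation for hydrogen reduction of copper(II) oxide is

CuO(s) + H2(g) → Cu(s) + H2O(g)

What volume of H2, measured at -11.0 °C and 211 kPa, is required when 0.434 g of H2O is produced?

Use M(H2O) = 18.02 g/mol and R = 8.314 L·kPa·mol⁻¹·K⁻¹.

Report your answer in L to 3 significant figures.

0.249 L

n(H2O) = 0.4340 / 18.02 = 0.02408 mol
n(H2) = (1/1) × 0.02408 = 0.02408 mol
V = nRT/P = 0.02408 × 8.314 × 262.15 / 211 = 0.2487 L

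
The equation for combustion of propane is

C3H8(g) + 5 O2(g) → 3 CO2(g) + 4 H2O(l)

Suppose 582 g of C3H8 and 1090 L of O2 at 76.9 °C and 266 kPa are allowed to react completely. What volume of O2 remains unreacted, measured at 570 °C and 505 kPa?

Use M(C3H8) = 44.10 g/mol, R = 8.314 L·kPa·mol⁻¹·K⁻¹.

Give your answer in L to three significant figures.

n(C3H8) = 582 / 44.10 = 13.20 mol
n(O2) = PV/RT = (266 × 1090) / (8.314 × 350.05) = 99.62 mol
For 13.20 mol C3H8, stoichiometry requires (5/1) × 13.20 = 66.00 mol O2; 99.62 mol is available, so C3H8 is limiting.
n(O2) consumed = (5/1) × 13.20 = 66.00 mol; remaining = 99.62 − 66.00 = 33.62 mol
V(O2) = nRT/P = 33.62 × 8.314 × 843.15 / 505 = 466.7 L

467 L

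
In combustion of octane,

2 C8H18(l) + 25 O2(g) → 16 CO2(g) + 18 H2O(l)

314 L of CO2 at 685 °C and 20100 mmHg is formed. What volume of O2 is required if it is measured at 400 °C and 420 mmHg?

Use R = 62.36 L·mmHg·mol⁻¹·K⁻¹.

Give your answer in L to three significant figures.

16500 L

n(CO2) = PV/RT = (20100 × 314) / (62.36 × 958.15) = 105.6 mol
n(O2) = (25/16) × 105.6 = 165.0 mol
V = nRT/P = 165.0 × 62.36 × 673.15 / 420 = 16490 L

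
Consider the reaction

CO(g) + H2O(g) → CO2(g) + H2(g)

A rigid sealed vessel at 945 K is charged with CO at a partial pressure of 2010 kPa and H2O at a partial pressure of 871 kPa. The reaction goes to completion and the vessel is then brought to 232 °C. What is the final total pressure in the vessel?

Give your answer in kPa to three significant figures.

Because the vessel is rigid and T is held at 945 K, work the stoichiometry in partial pressures (P_i = n_iRT/V).
P(H2O) required for 2010 kPa of CO = (1/1) × 2010 = 2010 kPa; available 871 kPa, so H2O is limiting.
P(CO) remaining = 2010 − (1/1) × 871 = 1139 kPa
P(gaseous products) = (1+1)/1 × 871 = 1742 kPa
P_total at 945 K = 1139 + 1742 = 2881 kPa
Scaling to 232 °C: P = 2881 × 505.15/945 = 1540 kPa

1540 kPa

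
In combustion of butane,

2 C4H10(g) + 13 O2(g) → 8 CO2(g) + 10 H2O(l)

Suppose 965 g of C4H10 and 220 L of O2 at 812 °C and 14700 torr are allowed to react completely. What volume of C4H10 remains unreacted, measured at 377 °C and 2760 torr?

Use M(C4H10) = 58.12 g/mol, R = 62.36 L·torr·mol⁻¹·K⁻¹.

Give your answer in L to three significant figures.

136 L

n(C4H10) = 965 / 58.12 = 16.60 mol
n(O2) = PV/RT = (14700 × 220) / (62.36 × 1085.15) = 47.79 mol
For 16.60 mol C4H10, stoichiometry requires (13/2) × 16.60 = 107.9 mol O2; 47.79 mol is available, so O2 is limiting.
n(C4H10) consumed = (2/13) × 47.79 = 7.352 mol; remaining = 16.60 − 7.352 = 9.248 mol
V(C4H10) = nRT/P = 9.248 × 62.36 × 650.15 / 2760 = 135.8 L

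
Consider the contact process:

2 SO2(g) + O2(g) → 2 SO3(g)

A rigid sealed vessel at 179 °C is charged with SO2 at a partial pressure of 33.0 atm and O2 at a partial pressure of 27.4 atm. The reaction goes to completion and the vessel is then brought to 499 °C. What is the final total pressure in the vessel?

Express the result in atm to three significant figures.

At constant V, partial pressures at 179 °C are proportional to moles, so apply stoichiometry directly to pressures.
P(O2) required for 33.0 atm of SO2 = (1/2) × 33.0 = 16.50 atm; available 27.4 atm, so SO2 is limiting.
P(O2) remaining = 27.4 − (1/2) × 33.0 = 10.90 atm
P(gaseous products) = (2)/2 × 33.0 = 33.00 atm
P_total at 179 °C = 10.90 + 33.00 = 43.90 atm
Scaling to 499 °C: P = 43.90 × 772.15/452.15 = 74.97 atm

75.0 atm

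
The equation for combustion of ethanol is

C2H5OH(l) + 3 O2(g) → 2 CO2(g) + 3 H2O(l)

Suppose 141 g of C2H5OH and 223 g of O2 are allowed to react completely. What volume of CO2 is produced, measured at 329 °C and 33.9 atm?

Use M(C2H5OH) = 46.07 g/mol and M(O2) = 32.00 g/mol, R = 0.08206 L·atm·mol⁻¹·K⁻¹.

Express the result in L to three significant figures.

n(C2H5OH) = 141 / 46.07 = 3.061 mol
n(O2) = 223 / 32.00 = 6.969 mol
For 3.061 mol C2H5OH, stoichiometry requires (3/1) × 3.061 = 9.183 mol O2; 6.969 mol is available, so O2 is limiting.
n(CO2) = (2/3) × 6.969 = 4.646 mol
V(CO2) = nRT/P = 4.646 × 0.08206 × 602.15 / 33.9 = 6.772 L

6.77 L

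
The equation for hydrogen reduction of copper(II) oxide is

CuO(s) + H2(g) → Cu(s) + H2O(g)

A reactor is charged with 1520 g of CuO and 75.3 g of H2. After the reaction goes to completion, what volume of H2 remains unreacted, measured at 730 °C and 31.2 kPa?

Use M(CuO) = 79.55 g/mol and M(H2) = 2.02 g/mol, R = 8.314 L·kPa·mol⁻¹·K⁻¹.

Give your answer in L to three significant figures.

4860 L

n(CuO) = 1520 / 79.55 = 19.11 mol
n(H2) = 75.3 / 2.02 = 37.28 mol
For 19.11 mol CuO, stoichiometry requires (1/1) × 19.11 = 19.11 mol H2; 37.28 mol is available, so CuO is limiting.
n(H2) consumed = (1/1) × 19.11 = 19.11 mol; remaining = 37.28 − 19.11 = 18.17 mol
V(H2) = nRT/P = 18.17 × 8.314 × 1003.15 / 31.2 = 4857 L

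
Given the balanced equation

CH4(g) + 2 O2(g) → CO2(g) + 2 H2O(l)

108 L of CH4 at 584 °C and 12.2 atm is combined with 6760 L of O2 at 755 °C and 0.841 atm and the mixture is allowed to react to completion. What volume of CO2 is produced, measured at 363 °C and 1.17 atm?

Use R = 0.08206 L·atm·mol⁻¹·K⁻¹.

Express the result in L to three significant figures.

836 L

n(CH4) = PV/RT = (12.2 × 108) / (0.08206 × 857.15) = 18.73 mol
n(O2) = PV/RT = (0.841 × 6760) / (0.08206 × 1028.15) = 67.38 mol
For 18.73 mol CH4, stoichiometry requires (2/1) × 18.73 = 37.46 mol O2; 67.38 mol is available, so CH4 is limiting.
n(CO2) = (1/1) × 18.73 = 18.73 mol
V(CO2) = nRT/P = 18.73 × 0.08206 × 636.15 / 1.17 = 835.7 L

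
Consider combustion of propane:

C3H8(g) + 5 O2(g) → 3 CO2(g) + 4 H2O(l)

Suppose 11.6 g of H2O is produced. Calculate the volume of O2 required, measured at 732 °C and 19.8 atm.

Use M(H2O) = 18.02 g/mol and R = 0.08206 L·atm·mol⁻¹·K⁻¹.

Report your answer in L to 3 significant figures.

3.35 L

n(H2O) = 11.60 / 18.02 = 0.6437 mol
n(O2) = (5/4) × 0.6437 = 0.8046 mol
V = nRT/P = 0.8046 × 0.08206 × 1005.15 / 19.8 = 3.352 L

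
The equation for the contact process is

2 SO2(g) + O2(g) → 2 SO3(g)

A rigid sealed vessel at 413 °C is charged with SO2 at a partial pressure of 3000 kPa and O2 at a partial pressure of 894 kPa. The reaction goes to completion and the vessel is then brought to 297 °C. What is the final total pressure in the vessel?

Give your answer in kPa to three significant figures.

2490 kPa

With V and T fixed, P_i ∝ n_i, so the mole ratios apply directly to partial pressures at 413 °C.
P(O2) required for 3000 kPa of SO2 = (1/2) × 3000 = 1500 kPa; available 894 kPa, so O2 is limiting.
P(SO2) remaining = 3000 − (2/1) × 894 = 1212 kPa
P(gaseous products) = (2)/1 × 894 = 1788 kPa
P_total at 413 °C = 1212 + 1788 = 3000 kPa
Scaling to 297 °C: P = 3000 × 570.15/686.15 = 2493 kPa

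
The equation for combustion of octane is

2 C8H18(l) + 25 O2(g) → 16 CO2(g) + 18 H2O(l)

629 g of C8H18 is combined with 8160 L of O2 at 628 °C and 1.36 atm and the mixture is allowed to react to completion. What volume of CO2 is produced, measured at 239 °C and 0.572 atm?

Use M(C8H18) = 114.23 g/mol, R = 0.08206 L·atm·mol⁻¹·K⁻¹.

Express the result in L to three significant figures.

n(C8H18) = 629 / 114.23 = 5.506 mol
n(O2) = PV/RT = (1.36 × 8160) / (0.08206 × 901.15) = 150.1 mol
For 5.506 mol C8H18, stoichiometry requires (25/2) × 5.506 = 68.83 mol O2; 150.1 mol is available, so C8H18 is limiting.
n(CO2) = (16/2) × 5.506 = 44.05 mol
V(CO2) = nRT/P = 44.05 × 0.08206 × 512.15 / 0.572 = 3237 L

3240 L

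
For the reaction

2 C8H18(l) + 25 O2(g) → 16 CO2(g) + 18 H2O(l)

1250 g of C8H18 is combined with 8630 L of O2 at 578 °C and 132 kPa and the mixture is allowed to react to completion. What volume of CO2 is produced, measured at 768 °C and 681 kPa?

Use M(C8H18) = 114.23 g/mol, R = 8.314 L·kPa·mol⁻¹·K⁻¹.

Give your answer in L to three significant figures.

1110 L

n(C8H18) = 1250 / 114.23 = 10.94 mol
n(O2) = PV/RT = (132 × 8630) / (8.314 × 851.15) = 161.0 mol
For 10.94 mol C8H18, stoichiometry requires (25/2) × 10.94 = 136.8 mol O2; 161.0 mol is available, so C8H18 is limiting.
n(CO2) = (16/2) × 10.94 = 87.52 mol
V(CO2) = nRT/P = 87.52 × 8.314 × 1041.15 / 681 = 1112 L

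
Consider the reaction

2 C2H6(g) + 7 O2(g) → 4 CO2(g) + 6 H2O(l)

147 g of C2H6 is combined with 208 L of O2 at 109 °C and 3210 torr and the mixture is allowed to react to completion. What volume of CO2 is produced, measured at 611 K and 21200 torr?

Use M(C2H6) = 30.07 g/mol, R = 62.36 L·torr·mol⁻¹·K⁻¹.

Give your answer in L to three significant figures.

n(C2H6) = 147 / 30.07 = 4.889 mol
n(O2) = PV/RT = (3210 × 208) / (62.36 × 382.15) = 28.02 mol
For 4.889 mol C2H6, stoichiometry requires (7/2) × 4.889 = 17.11 mol O2; 28.02 mol is available, so C2H6 is limiting.
n(CO2) = (4/2) × 4.889 = 9.778 mol
V(CO2) = nRT/P = 9.778 × 62.36 × 611 / 21200 = 17.57 L

17.6 L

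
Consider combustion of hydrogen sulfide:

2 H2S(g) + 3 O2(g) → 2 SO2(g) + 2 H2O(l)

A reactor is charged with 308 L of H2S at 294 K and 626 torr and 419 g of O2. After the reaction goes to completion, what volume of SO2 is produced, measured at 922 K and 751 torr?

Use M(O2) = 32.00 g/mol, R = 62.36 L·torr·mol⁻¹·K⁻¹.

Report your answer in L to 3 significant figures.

n(H2S) = PV/RT = (626 × 308) / (62.36 × 294) = 10.52 mol
n(O2) = 419 / 32.00 = 13.09 mol
For 10.52 mol H2S, stoichiometry requires (3/2) × 10.52 = 15.78 mol O2; 13.09 mol is available, so O2 is limiting.
n(SO2) = (2/3) × 13.09 = 8.727 mol
V(SO2) = nRT/P = 8.727 × 62.36 × 922 / 751 = 668.1 L

668 L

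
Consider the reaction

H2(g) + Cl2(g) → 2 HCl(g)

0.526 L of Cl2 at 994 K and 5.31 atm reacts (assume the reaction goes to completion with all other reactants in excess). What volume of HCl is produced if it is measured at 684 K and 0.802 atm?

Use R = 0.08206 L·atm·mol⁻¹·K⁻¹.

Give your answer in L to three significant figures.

4.79 L

n(Cl2) = PV/RT = (5.31 × 0.526) / (0.08206 × 994) = 0.03424 mol
n(HCl) = (2/1) × 0.03424 = 0.06848 mol
V = nRT/P = 0.06848 × 0.08206 × 684 / 0.802 = 4.793 L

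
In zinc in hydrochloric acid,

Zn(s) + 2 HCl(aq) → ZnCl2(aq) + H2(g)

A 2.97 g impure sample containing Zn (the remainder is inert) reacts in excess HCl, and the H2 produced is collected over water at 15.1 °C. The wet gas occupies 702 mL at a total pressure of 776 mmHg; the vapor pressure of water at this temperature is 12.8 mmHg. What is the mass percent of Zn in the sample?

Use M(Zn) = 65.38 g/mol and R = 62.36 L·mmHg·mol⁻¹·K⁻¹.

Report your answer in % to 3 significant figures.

65.6 %

P(H2) = 776 − 12.8 = 763.2 mmHg
n(H2) = PV/RT = (763.2 × 0.7020) / (62.36 × 288.25) = 0.02981 mol
n(Zn) = (1/1) × 0.02981 = 0.02981 mol
m(Zn) = 0.02981 × 65.38 = 1.949 g
%Zn = 1.949 / 2.97 × 100 = 65.62%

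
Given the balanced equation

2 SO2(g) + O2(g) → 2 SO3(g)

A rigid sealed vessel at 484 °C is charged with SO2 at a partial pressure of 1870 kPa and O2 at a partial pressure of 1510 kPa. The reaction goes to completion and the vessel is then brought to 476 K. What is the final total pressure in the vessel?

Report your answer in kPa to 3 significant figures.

1540 kPa

Because the vessel is rigid and T is held at 484 °C, work the stoichiometry in partial pressures (P_i = n_iRT/V).
P(O2) required for 1870 kPa of SO2 = (1/2) × 1870 = 935.0 kPa; available 1510 kPa, so SO2 is limiting.
P(O2) remaining = 1510 − (1/2) × 1870 = 575.0 kPa
P(gaseous products) = (2)/2 × 1870 = 1870 kPa
P_total at 484 °C = 575.0 + 1870 = 2445 kPa
Scaling to 476 K: P = 2445 × 476/757.15 = 1537 kPa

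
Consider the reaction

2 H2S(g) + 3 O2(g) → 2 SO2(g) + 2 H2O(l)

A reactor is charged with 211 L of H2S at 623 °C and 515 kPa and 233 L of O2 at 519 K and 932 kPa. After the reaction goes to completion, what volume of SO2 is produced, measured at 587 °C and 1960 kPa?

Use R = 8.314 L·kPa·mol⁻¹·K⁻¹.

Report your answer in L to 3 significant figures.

n(H2S) = PV/RT = (515 × 211) / (8.314 × 896.15) = 14.58 mol
n(O2) = PV/RT = (932 × 233) / (8.314 × 519) = 50.33 mol
For 14.58 mol H2S, stoichiometry requires (3/2) × 14.58 = 21.87 mol O2; 50.33 mol is available, so H2S is limiting.
n(SO2) = (2/2) × 14.58 = 14.58 mol
V(SO2) = nRT/P = 14.58 × 8.314 × 860.15 / 1960 = 53.20 L

53.2 L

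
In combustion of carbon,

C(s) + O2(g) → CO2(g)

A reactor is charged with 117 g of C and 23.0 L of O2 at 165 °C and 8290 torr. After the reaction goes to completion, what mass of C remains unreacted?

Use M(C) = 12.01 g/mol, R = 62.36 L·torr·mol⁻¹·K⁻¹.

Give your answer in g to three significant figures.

n(C) = 117 / 12.01 = 9.742 mol
n(O2) = PV/RT = (8290 × 23.0) / (62.36 × 438.15) = 6.978 mol
For 9.742 mol C, stoichiometry requires (1/1) × 9.742 = 9.742 mol O2; 6.978 mol is available, so O2 is limiting.
n(C) consumed = (1/1) × 6.978 = 6.978 mol; remaining = 9.742 − 6.978 = 2.764 mol
m(C) = 2.764 × 12.01 = 33.20 g

33.2 g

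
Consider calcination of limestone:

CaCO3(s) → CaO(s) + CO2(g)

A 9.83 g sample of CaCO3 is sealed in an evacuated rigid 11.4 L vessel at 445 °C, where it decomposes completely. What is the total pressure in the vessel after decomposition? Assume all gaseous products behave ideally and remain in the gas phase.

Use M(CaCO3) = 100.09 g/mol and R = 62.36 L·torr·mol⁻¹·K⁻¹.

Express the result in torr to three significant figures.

386 torr

n(CaCO3) = 9.83 / 100.09 = 0.09821 mol
n(gas produced) = (1/1) × 0.09821 = 0.09821 mol
P = nRT/V = 0.09821 × 62.36 × 718.15 / 11.4 = 385.8 torr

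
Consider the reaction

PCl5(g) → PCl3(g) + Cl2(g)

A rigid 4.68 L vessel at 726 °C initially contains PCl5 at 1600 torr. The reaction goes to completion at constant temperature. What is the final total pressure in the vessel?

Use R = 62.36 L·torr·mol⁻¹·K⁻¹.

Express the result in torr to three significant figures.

3200 torr

At constant T and V, P ∝ n(gas): 1 mol gas → 2 mol gas.
P_final = (2/1) × 1600 = 3200 torr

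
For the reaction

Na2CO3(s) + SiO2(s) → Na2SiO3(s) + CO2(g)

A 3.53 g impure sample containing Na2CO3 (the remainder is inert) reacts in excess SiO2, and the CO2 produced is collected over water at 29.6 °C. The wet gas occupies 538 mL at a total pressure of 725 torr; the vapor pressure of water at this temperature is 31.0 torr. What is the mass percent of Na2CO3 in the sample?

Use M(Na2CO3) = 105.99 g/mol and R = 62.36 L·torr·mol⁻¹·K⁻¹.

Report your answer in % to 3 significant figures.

59.4 %

P(CO2) = 725 − 31.0 = 694.0 torr
n(CO2) = PV/RT = (694.0 × 0.5380) / (62.36 × 302.75) = 0.01978 mol
n(Na2CO3) = (1/1) × 0.01978 = 0.01978 mol
m(Na2CO3) = 0.01978 × 105.99 = 2.096 g
%Na2CO3 = 2.096 / 3.53 × 100 = 59.38%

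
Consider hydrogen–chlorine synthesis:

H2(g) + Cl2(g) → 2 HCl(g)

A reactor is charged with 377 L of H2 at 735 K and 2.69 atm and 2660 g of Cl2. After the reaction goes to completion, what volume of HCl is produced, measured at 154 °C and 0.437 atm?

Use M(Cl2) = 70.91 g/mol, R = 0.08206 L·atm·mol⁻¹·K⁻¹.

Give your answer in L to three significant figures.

n(H2) = PV/RT = (2.69 × 377) / (0.08206 × 735) = 16.81 mol
n(Cl2) = 2660 / 70.91 = 37.51 mol
For 16.81 mol H2, stoichiometry requires (1/1) × 16.81 = 16.81 mol Cl2; 37.51 mol is available, so H2 is limiting.
n(HCl) = (2/1) × 16.81 = 33.62 mol
V(HCl) = nRT/P = 33.62 × 0.08206 × 427.15 / 0.437 = 2697 L

2700 L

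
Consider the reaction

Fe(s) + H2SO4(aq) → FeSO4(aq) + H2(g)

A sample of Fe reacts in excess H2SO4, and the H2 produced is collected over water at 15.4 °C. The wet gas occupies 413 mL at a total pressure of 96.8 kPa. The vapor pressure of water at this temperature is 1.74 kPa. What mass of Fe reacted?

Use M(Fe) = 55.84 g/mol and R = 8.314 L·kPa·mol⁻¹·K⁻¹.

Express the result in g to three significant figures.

P(H2) = 96.8 − 1.74 = 95.06 kPa
n(H2) = PV/RT = (95.06 × 0.4130) / (8.314 × 288.55) = 0.01637 mol
n(Fe) = (1/1) × 0.01637 = 0.01637 mol
m(Fe) = 0.01637 × 55.84 = 0.9141 g

0.914 g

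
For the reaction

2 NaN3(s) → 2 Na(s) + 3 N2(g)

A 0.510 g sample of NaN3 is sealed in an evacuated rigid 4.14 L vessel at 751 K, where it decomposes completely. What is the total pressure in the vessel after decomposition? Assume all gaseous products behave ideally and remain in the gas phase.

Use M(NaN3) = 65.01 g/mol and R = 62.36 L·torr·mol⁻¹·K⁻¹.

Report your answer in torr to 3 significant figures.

n(NaN3) = 0.510 / 65.01 = 0.007845 mol
n(gas produced) = (3/2) × 0.007845 = 0.01177 mol
P = nRT/V = 0.01177 × 62.36 × 751 / 4.14 = 133.1 torr

133 torr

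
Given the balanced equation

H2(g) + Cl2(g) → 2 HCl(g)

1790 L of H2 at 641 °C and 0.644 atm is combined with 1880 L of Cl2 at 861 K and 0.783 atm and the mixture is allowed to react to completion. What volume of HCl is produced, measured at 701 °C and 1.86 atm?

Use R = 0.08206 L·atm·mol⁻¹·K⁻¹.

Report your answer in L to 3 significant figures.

1320 L

n(H2) = PV/RT = (0.644 × 1790) / (0.08206 × 914.15) = 15.37 mol
n(Cl2) = PV/RT = (0.783 × 1880) / (0.08206 × 861) = 20.83 mol
For 15.37 mol H2, stoichiometry requires (1/1) × 15.37 = 15.37 mol Cl2; 20.83 mol is available, so H2 is limiting.
n(HCl) = (2/1) × 15.37 = 30.74 mol
V(HCl) = nRT/P = 30.74 × 0.08206 × 974.15 / 1.86 = 1321 L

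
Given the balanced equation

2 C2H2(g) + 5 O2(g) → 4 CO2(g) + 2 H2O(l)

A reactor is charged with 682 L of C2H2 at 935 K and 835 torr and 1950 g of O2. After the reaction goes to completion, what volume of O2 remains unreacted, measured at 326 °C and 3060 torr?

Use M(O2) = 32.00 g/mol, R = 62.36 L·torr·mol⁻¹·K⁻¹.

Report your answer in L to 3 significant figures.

n(C2H2) = PV/RT = (835 × 682) / (62.36 × 935) = 9.767 mol
n(O2) = 1950 / 32.00 = 60.94 mol
For 9.767 mol C2H2, stoichiometry requires (5/2) × 9.767 = 24.42 mol O2; 60.94 mol is available, so C2H2 is limiting.
n(O2) consumed = (5/2) × 9.767 = 24.42 mol; remaining = 60.94 − 24.42 = 36.52 mol
V(O2) = nRT/P = 36.52 × 62.36 × 599.15 / 3060 = 445.9 L

446 L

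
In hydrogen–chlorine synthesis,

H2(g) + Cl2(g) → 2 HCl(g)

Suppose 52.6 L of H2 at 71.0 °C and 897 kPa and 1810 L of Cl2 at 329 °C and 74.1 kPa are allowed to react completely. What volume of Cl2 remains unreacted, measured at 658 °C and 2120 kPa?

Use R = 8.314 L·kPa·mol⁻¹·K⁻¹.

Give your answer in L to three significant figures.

37.6 L

n(H2) = PV/RT = (897 × 52.6) / (8.314 × 344.15) = 16.49 mol
n(Cl2) = PV/RT = (74.1 × 1810) / (8.314 × 602.15) = 26.79 mol
For 16.49 mol H2, stoichiometry requires (1/1) × 16.49 = 16.49 mol Cl2; 26.79 mol is available, so H2 is limiting.
n(Cl2) consumed = (1/1) × 16.49 = 16.49 mol; remaining = 26.79 − 16.49 = 10.30 mol
V(Cl2) = nRT/P = 10.30 × 8.314 × 931.15 / 2120 = 37.61 L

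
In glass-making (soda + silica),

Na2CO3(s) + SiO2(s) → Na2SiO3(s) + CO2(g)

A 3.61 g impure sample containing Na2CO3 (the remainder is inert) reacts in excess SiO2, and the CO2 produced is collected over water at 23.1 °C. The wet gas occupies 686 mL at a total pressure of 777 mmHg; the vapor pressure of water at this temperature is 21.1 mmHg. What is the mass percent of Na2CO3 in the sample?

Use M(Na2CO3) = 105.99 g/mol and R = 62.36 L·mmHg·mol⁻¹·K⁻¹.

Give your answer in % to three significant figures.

P(CO2) = 777 − 21.1 = 755.9 mmHg
n(CO2) = PV/RT = (755.9 × 0.6860) / (62.36 × 296.25) = 0.02807 mol
n(Na2CO3) = (1/1) × 0.02807 = 0.02807 mol
m(Na2CO3) = 0.02807 × 105.99 = 2.975 g
%Na2CO3 = 2.975 / 3.61 × 100 = 82.41%

82.4 %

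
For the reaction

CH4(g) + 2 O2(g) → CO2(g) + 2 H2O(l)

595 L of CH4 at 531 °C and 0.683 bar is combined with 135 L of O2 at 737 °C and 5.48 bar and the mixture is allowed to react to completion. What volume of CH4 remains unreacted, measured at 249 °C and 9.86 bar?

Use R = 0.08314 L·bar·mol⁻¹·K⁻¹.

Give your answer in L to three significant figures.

n(CH4) = PV/RT = (0.683 × 595) / (0.08314 × 804.15) = 6.078 mol
n(O2) = PV/RT = (5.48 × 135) / (0.08314 × 1010.15) = 8.809 mol
For 6.078 mol CH4, stoichiometry requires (2/1) × 6.078 = 12.16 mol O2; 8.809 mol is available, so O2 is limiting.
n(CH4) consumed = (1/2) × 8.809 = 4.404 mol; remaining = 6.078 − 4.404 = 1.674 mol
V(CH4) = nRT/P = 1.674 × 0.08314 × 522.15 / 9.86 = 7.370 L

7.37 L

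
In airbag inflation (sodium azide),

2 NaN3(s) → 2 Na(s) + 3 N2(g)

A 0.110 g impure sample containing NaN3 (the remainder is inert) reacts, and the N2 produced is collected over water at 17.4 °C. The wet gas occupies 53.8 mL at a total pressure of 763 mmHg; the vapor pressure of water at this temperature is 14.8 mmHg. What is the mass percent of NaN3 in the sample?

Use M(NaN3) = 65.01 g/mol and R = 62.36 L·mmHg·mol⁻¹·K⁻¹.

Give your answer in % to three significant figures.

P(N2) = 763 − 14.8 = 748.2 mmHg
n(N2) = PV/RT = (748.2 × 0.05380) / (62.36 × 290.55) = 0.002222 mol
n(NaN3) = (2/3) × 0.002222 = 0.001481 mol
m(NaN3) = 0.001481 × 65.01 = 0.09628 g
%NaN3 = 0.09628 / 0.110 × 100 = 87.53%

87.5 %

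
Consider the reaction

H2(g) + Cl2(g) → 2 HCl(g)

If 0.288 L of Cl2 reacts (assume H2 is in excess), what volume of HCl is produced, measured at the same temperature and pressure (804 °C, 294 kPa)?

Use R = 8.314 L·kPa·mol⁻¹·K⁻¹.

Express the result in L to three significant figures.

At constant T and P, gas volumes are in the mole ratio: V(HCl) = (2/1) × 0.288 = 0.5760 L

0.576 L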